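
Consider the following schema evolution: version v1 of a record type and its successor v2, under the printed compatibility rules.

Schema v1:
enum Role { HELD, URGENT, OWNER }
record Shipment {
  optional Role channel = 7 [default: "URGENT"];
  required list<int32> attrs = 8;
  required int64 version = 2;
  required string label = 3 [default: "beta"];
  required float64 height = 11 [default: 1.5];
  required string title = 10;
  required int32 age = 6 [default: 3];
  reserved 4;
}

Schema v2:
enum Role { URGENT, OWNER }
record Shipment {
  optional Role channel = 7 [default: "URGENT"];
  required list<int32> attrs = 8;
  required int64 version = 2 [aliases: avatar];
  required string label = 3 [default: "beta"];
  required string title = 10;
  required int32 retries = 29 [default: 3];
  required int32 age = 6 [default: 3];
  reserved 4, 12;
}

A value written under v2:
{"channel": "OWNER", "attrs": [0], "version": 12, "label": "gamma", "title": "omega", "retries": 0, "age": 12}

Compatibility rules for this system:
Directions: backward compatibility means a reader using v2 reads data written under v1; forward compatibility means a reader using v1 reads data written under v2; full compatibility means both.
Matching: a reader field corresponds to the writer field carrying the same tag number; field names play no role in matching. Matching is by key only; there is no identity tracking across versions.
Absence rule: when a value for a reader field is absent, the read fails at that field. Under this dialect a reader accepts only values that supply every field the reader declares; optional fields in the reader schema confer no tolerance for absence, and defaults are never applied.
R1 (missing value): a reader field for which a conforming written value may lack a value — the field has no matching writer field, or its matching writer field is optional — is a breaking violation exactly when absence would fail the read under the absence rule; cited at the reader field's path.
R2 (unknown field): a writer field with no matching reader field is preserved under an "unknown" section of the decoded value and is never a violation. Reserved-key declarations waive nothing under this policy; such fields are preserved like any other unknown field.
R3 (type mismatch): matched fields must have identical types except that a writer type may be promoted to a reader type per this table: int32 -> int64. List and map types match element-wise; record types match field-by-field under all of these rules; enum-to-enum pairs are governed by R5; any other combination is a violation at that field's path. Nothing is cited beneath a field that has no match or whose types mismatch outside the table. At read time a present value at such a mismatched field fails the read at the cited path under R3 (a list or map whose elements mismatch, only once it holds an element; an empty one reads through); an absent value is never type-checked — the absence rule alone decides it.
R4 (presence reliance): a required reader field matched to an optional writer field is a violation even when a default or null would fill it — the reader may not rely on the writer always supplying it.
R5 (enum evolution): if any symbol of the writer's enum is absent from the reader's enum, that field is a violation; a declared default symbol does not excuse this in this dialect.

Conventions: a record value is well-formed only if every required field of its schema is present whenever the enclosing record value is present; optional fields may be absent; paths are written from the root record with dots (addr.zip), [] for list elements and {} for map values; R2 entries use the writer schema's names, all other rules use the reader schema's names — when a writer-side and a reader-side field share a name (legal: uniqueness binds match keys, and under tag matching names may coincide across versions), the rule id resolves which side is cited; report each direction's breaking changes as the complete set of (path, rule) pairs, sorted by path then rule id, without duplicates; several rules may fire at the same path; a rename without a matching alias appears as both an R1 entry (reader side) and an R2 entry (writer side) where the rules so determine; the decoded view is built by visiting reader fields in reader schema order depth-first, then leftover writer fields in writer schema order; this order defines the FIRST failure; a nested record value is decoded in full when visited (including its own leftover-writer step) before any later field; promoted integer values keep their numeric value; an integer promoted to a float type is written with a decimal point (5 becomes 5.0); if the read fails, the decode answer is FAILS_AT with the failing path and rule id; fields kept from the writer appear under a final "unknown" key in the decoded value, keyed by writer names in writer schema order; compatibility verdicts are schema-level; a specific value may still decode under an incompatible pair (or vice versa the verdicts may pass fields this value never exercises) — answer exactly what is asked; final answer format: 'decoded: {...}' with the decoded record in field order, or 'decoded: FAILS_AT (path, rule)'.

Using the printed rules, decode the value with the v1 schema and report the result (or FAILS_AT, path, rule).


the writer's type comes first in each Shipment pair
decode (reader v1):
  channel := "OWNER"
  attrs := [0]
  version := 12
  label := "gamma"
  read fails at height under R1 (no fill)
  => FAILS_AT (height, R1)
diffs on Shipment not affecting the asked answer:
  added field retries to record Shipment: required int32, tag 29, default 3 (in v2 it sits immediately before age) -> matters for Shipment compatibility verdicts, not for this value's decode
  enum Role (field channel in record Shipment): symbol HELD removed -> matters for Shipment compatibility verdicts, not for this value's decode

decoded: FAILS_AT (height, R1)


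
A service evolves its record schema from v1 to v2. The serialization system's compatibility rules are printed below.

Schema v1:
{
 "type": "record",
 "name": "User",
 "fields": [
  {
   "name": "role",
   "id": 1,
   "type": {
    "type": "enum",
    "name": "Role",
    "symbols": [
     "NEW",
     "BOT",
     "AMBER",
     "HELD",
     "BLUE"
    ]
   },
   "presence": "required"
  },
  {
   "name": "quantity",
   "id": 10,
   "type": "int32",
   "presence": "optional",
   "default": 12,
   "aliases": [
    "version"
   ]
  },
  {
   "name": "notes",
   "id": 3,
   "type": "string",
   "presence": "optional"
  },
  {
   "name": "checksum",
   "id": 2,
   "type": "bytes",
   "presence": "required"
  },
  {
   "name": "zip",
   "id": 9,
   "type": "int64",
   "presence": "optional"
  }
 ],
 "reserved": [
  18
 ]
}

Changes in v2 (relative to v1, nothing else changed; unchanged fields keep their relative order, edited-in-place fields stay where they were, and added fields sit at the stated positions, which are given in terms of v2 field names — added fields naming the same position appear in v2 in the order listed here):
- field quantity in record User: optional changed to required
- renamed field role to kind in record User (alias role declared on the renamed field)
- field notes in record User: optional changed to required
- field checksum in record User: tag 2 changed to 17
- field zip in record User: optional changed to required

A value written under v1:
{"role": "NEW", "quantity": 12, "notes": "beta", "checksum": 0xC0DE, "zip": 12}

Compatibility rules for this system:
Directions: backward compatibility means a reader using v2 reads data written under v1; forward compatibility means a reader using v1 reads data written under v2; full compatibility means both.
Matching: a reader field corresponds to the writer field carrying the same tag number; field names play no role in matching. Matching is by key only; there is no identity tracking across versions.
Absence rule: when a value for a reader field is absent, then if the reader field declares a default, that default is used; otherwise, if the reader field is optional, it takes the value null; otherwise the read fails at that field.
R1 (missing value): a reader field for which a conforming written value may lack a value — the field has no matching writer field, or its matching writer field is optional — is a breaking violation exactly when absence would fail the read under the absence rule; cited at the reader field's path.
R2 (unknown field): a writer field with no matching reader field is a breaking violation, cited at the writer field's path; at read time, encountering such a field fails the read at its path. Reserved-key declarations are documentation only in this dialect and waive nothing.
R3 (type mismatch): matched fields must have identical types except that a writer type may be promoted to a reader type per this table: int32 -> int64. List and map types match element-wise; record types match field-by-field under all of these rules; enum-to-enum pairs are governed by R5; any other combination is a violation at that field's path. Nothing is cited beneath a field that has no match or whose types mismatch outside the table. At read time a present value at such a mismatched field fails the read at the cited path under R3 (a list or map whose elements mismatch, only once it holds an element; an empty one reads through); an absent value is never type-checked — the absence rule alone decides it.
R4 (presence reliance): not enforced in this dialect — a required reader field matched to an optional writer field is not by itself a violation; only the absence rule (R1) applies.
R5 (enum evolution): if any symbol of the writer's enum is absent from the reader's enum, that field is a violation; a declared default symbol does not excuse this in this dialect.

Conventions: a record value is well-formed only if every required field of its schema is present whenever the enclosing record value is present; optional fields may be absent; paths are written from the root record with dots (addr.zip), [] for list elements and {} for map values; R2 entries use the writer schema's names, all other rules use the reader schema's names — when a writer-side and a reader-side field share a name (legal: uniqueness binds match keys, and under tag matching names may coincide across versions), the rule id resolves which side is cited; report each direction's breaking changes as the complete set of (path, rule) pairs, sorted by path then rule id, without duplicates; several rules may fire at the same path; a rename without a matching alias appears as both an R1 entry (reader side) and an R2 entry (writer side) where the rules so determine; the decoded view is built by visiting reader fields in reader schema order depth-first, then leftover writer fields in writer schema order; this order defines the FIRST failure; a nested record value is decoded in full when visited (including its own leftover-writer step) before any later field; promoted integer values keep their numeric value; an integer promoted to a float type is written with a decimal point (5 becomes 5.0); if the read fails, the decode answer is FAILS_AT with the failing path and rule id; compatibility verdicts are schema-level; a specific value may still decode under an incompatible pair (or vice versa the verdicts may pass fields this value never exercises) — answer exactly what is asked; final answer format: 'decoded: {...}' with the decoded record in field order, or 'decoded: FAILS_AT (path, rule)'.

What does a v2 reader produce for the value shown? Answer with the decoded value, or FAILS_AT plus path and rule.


in User below, arrows point writer -> reader
decode (reader v2):
  kind := "NEW" (from writer role)
  quantity := 12
  notes := "beta"
  read fails at checksum under R1 (no fill)
  => FAILS_AT (checksum, R1)
the other User changes do not affect what is asked:
  field quantity in record User: optional changed to required -> no rule fires on it and the decoded User view is identical with or without it
  renamed field role to kind in record User (alias role declared on the renamed field) -> no rule fires on it and the decoded User view is identical with or without it
  field notes in record User: optional changed to required -> schema-level compatibility only; this User value's decode is unchanged
  field zip in record User: optional changed to required -> schema-level compatibility only; this User value's decode is unchanged

decoded: FAILS_AT (checksum, R1)


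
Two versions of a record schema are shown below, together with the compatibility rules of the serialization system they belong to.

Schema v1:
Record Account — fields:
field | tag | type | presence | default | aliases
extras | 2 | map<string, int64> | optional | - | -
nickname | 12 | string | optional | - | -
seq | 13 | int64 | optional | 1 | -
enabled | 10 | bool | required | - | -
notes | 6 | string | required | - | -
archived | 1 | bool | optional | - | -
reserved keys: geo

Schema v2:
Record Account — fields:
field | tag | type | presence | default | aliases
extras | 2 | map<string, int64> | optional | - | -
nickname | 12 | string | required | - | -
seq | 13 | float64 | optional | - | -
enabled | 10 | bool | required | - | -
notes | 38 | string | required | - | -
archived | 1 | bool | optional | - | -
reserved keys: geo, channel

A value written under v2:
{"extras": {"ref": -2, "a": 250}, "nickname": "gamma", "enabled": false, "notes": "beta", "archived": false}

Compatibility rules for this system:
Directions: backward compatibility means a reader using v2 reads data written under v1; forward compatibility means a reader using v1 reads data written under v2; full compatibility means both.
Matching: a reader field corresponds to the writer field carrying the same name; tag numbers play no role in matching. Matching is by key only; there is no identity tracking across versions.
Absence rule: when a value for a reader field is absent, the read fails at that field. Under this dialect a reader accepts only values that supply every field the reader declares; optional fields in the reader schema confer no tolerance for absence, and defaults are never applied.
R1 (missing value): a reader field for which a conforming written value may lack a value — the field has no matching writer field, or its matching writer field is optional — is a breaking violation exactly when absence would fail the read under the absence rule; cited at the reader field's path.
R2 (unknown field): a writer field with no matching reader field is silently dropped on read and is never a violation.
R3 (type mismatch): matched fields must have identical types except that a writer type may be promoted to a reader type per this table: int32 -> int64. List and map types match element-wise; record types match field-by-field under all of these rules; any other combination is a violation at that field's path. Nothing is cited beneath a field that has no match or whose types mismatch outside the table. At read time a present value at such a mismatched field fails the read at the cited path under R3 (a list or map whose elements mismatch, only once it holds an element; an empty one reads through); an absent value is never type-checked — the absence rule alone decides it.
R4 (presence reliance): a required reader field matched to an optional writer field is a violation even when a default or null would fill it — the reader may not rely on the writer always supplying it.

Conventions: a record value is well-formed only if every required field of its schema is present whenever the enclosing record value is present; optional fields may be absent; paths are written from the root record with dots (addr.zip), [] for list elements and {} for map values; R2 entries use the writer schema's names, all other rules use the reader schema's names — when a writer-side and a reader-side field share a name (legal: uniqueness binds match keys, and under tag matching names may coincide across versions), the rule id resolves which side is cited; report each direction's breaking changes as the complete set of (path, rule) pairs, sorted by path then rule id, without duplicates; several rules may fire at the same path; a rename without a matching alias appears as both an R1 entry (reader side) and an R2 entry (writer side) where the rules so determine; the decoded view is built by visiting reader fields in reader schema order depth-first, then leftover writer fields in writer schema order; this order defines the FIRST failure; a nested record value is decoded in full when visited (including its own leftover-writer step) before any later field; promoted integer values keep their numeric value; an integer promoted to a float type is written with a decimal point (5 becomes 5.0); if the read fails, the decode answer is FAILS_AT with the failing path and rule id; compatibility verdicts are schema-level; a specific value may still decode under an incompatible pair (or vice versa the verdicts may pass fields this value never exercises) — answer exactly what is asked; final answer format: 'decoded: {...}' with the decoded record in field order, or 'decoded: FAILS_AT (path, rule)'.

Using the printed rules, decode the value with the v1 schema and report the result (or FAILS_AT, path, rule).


the writer's type comes first in each Account pair
decode (reader v1):
  extras := {"ref": -2, "a": 250}
  nickname := "gamma"
  read fails at seq under R1 (no fill)
  => FAILS_AT (seq, R1)
the other Account changes do not affect what is asked:
  field nickname in record Account: optional changed to required -> affects the rule determinations only; this particular Account value decodes identically
  field notes in record Account: tag 6 changed to 38 -> no rule fires on it and the decoded Account view is identical with or without it

decoded: FAILS_AT (seq, R1)


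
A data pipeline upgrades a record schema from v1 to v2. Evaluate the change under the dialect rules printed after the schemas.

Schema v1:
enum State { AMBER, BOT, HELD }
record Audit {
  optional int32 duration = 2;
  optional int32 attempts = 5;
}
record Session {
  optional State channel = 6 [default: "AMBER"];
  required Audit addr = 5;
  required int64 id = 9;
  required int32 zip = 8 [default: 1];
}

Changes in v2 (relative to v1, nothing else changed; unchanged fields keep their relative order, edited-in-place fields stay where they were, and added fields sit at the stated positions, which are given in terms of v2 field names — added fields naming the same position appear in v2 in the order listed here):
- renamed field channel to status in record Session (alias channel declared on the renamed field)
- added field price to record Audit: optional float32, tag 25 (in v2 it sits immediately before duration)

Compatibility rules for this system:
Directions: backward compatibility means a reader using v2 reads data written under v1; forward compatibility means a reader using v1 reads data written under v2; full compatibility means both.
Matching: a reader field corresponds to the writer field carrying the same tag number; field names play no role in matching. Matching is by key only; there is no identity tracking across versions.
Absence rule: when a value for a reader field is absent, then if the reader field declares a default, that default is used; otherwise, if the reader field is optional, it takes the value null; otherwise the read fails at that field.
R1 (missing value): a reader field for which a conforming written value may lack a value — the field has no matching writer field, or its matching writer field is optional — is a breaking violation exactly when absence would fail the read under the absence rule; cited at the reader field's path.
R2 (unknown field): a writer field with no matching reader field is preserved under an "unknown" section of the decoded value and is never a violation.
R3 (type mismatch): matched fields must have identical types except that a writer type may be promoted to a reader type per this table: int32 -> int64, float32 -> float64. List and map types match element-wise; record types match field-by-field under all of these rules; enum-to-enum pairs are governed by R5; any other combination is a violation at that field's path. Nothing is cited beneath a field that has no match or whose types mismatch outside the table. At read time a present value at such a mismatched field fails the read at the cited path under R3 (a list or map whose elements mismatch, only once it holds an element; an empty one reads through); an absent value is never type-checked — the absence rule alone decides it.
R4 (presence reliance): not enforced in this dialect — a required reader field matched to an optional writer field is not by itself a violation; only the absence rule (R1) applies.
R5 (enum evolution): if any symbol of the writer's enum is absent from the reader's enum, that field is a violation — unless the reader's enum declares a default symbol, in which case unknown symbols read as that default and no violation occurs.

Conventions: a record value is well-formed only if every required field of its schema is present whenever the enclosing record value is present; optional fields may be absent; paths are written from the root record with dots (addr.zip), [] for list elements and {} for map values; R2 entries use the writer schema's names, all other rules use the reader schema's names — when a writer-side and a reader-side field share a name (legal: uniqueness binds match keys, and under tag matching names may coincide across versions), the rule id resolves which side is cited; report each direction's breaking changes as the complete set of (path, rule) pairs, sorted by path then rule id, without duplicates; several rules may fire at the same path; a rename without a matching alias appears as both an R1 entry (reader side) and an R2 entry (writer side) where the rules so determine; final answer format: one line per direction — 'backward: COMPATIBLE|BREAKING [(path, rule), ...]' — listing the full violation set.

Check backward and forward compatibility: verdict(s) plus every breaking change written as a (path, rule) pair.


backward: COMPATIBLE []; forward: COMPATIBLE []

in Session below, arrows point writer -> reader
backward on Session — v2 reading data written by v1:
  State -> State, writer optional: status aligns to channel
  Audit -> Audit, writer required: addr aligns to addr
  int64 -> int64, writer required: id aligns to id
  int32 -> int32, writer required: zip aligns to zip
  addr.price: no writer-side match
  int32 -> int32, writer optional: addr.duration aligns to addr.duration
  int32 -> int32, writer optional: addr.attempts aligns to addr.attempts
  => no violations; backward on Session: COMPATIBLE
forward on Session — v1 reading data written by v2:
  State -> State, writer optional: channel aligns to status
  Audit -> Audit, writer required: addr aligns to addr
  int64 -> int64, writer required: id aligns to id
  int32 -> int32, writer required: zip aligns to zip
  int32 -> int32, writer optional: addr.duration aligns to addr.duration
  int32 -> int32, writer optional: addr.attempts aligns to addr.attempts
  leftover writer field: addr.price
  => no violations; forward on Session: COMPATIBLE


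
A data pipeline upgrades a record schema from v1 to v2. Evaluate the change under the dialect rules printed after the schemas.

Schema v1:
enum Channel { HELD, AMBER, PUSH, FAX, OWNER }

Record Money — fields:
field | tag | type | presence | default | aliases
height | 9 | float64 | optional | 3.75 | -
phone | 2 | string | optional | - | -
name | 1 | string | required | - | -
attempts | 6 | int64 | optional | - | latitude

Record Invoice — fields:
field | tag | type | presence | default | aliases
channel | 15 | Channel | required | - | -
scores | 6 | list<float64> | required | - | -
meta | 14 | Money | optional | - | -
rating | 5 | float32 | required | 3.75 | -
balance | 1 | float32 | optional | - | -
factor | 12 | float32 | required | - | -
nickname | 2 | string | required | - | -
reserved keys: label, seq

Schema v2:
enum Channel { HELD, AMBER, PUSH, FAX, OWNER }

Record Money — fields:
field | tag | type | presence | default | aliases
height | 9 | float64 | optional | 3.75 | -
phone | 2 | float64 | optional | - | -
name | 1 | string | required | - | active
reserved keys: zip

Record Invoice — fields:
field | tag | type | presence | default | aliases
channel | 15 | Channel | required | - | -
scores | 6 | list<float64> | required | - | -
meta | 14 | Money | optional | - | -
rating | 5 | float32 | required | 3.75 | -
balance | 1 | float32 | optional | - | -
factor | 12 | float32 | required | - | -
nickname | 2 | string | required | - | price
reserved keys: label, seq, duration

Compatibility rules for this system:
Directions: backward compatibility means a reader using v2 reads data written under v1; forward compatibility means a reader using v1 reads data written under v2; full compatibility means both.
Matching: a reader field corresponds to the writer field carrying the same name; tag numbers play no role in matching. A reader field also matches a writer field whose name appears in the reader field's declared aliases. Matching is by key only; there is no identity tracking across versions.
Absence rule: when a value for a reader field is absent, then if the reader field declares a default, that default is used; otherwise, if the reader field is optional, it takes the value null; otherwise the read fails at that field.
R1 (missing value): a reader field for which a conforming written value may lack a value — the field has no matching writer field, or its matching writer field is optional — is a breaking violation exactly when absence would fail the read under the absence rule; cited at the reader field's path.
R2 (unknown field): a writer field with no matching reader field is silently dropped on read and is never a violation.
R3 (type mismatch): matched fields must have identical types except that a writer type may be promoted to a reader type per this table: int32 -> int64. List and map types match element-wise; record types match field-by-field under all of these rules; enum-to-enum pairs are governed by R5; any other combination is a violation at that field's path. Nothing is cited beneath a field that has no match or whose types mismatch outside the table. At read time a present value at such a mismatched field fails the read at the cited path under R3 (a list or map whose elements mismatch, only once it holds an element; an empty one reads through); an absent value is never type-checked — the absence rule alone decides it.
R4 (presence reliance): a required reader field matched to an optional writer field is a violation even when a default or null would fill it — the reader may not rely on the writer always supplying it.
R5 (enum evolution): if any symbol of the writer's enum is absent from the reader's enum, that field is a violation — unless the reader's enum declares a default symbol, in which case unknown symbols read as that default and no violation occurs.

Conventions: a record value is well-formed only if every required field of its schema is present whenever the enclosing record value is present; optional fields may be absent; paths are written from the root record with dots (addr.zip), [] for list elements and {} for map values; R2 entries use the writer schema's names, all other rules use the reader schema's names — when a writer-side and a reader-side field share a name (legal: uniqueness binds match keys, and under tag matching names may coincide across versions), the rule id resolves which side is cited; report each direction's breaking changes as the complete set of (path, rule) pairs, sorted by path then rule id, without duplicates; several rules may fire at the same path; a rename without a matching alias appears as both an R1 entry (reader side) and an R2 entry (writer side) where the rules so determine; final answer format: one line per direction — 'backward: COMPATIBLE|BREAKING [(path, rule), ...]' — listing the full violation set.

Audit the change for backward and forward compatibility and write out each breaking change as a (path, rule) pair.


backward: BREAKING [(meta.phone, R3)]; forward: BREAKING [(meta.phone, R3)]

in Invoice below, arrows point writer -> reader
checking backward for Invoice: reader v2 against writer v1:
  Channel -> Channel, writer required: channel aligns to channel
  list<float64> -> list<float64>, writer required: scores aligns to scores
  Money -> Money, writer optional: meta aligns to meta
  float32 -> float32, writer required: rating aligns to rating
  float32 -> float32, writer optional: balance aligns to balance
  float32 -> float32, writer required: factor aligns to factor
  string -> string, writer required: nickname aligns to nickname
  float64 -> float64, writer optional: meta.height aligns to meta.height
  string -> float64, writer optional: meta.phone aligns to meta.phone
  string -> string, writer required: meta.name aligns to meta.name
  meta.attempts (writer side), unknown to reader
  breaking: (meta.phone, R3)
  => backward verdict for Invoice: BREAKING, 1 violation(s)
checking forward for Invoice: reader v1 against writer v2:
  Channel -> Channel, writer required: channel aligns to channel
  list<float64> -> list<float64>, writer required: scores aligns to scores
  Money -> Money, writer optional: meta aligns to meta
  float32 -> float32, writer required: rating aligns to rating
  float32 -> float32, writer optional: balance aligns to balance
  float32 -> float32, writer required: factor aligns to factor
  string -> string, writer required: nickname aligns to nickname
  float64 -> float64, writer optional: meta.height aligns to meta.height
  float64 -> string, writer optional: meta.phone aligns to meta.phone
  string -> string, writer required: meta.name aligns to meta.name
  meta.attempts: no writer match
  breaking: (meta.phone, R3)
  => forward verdict for Invoice: BREAKING, 1 violation(s)


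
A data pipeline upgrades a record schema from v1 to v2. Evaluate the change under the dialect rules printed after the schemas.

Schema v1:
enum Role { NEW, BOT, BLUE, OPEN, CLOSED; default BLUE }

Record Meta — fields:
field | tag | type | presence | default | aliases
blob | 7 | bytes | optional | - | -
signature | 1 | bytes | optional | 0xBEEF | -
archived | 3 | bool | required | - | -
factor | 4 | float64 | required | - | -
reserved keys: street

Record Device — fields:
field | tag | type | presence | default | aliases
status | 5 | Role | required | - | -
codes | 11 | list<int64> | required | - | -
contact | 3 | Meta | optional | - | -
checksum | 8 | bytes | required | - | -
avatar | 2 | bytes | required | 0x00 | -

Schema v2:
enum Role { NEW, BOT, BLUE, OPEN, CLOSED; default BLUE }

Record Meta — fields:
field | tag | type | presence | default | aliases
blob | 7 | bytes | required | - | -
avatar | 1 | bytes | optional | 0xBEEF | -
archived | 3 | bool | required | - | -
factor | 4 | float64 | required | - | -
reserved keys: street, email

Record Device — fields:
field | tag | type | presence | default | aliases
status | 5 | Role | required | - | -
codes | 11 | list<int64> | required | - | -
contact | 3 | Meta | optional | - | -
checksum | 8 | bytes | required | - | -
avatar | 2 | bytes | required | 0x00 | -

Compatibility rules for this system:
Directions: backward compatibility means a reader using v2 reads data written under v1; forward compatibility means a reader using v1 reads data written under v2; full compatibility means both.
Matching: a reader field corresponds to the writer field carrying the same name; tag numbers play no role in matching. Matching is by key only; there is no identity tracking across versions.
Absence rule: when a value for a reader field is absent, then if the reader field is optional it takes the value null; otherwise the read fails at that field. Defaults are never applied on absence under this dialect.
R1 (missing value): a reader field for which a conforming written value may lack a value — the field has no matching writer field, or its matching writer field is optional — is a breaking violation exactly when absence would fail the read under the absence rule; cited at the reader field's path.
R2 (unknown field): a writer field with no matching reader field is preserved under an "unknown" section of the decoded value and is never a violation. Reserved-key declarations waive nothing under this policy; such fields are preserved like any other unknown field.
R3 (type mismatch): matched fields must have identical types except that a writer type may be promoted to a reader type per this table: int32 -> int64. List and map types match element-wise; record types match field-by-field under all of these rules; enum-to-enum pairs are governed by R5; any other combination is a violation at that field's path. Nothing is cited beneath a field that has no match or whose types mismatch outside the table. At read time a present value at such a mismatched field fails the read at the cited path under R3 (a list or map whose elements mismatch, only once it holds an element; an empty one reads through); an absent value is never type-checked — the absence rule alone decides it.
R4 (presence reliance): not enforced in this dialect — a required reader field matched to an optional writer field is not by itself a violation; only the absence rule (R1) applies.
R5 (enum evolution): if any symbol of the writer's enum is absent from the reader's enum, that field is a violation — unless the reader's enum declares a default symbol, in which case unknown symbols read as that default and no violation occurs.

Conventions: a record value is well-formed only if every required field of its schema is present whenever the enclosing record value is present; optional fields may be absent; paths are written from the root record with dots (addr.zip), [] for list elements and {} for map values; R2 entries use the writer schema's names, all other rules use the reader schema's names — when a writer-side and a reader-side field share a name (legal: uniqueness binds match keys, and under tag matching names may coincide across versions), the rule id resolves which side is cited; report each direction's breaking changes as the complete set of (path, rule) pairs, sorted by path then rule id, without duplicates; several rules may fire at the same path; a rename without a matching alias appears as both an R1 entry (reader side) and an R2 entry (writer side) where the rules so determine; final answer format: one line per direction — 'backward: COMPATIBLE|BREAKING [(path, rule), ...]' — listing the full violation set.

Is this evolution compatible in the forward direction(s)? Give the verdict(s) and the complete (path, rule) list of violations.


in Device below, arrows point writer -> reader
forward on Device — v1 reading data written by v2:
  status: paired with writer status (Role -> Role; writer required)
  codes: paired with writer codes (list<int64> -> list<int64>; writer required)
  contact: paired with writer contact (Meta -> Meta; writer optional)
  checksum: paired with writer checksum (bytes -> bytes; writer required)
  avatar: paired with writer avatar (bytes -> bytes; writer required)
  contact.blob: paired with writer contact.blob (bytes -> bytes; writer required)
  no writer field matches reader contact.signature
  contact.archived: paired with writer contact.archived (bool -> bool; writer required)
  contact.factor: paired with writer contact.factor (float64 -> float64; writer required)
  contact.avatar (writer side), unknown to reader
  => forward: COMPATIBLE
ruling out the remaining Device differences:
  field blob in record Meta: optional changed to required -> matters only for Device's backward compatibility — outside the asked direction
  renamed field signature to avatar in record Meta -> no rule fires on it in Device's dialect; the asked verdict holds

forward: COMPATIBLE []


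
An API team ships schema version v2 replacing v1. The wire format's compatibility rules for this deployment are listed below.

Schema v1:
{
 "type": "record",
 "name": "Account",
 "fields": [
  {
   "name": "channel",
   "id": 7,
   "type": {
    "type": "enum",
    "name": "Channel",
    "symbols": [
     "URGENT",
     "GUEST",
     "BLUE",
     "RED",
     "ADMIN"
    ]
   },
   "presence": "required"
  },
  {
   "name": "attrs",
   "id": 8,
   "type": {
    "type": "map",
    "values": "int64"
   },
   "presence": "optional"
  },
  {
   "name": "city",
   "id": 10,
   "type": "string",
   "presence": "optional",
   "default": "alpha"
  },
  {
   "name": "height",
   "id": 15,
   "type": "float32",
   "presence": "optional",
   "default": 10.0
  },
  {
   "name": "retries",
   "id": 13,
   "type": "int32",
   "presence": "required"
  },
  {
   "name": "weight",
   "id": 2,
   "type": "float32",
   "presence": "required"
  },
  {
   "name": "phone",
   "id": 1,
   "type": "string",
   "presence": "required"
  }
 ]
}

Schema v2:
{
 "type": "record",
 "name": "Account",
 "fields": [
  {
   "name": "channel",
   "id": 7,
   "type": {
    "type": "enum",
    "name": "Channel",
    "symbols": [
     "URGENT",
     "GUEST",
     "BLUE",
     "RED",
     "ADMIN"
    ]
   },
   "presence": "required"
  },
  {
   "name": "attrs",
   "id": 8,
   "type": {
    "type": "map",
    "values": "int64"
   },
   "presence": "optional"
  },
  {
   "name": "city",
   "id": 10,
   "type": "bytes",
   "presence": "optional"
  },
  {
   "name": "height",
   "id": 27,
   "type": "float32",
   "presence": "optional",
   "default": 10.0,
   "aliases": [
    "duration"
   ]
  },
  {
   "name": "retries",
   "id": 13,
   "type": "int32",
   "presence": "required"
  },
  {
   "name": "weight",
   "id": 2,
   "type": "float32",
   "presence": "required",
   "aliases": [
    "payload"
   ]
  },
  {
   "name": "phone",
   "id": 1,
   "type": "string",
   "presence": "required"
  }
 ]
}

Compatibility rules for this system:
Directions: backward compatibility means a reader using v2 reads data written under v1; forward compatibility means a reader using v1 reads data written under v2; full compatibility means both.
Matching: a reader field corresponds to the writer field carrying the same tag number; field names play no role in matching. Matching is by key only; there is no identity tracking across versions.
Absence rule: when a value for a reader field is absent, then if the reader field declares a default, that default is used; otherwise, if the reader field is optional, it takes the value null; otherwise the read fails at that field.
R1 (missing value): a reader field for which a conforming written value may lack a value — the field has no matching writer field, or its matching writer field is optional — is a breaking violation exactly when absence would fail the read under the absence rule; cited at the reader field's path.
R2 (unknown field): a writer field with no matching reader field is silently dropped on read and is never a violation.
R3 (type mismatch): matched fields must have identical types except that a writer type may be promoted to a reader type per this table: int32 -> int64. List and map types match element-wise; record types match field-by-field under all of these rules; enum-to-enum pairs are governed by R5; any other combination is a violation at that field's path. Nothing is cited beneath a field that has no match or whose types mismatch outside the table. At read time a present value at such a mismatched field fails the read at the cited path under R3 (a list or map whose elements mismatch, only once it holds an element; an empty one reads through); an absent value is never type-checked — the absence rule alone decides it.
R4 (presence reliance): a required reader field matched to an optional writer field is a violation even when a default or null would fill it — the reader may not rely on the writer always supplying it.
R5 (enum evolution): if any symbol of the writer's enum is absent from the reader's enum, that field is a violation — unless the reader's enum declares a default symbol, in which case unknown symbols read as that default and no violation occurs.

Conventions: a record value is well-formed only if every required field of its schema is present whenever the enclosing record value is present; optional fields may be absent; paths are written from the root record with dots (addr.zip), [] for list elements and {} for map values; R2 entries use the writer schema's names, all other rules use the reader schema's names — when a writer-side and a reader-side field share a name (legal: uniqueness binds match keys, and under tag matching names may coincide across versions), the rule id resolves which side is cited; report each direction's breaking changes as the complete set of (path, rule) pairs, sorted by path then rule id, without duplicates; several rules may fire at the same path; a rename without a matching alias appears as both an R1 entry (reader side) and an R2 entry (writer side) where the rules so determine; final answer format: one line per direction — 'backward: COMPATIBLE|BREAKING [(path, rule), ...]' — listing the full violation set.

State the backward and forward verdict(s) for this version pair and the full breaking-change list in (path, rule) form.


arrows below run writer -> reader for Account
backward analysis of Account with v2 as reader and v1 as writer:
  writer required, Channel -> Channel: reader channel maps from writer channel
  writer optional, map<string, int64> -> map<string, int64>: reader attrs maps from writer attrs
  writer optional, string -> bytes: reader city maps from writer city
  height: no writer match
  writer required, int32 -> int32: reader retries maps from writer retries
  writer required, float32 -> float32: reader weight maps from writer weight
  writer required, string -> string: reader phone maps from writer phone
  leftover writer field: height
  rule R3 violated at city
  => 1 violation(s): backward is BREAKING for Account
forward analysis of Account with v1 as reader and v2 as writer:
  writer required, Channel -> Channel: reader channel maps from writer channel
  writer optional, map<string, int64> -> map<string, int64>: reader attrs maps from writer attrs
  writer optional, bytes -> string: reader city maps from writer city
  height: no writer match
  writer required, int32 -> int32: reader retries maps from writer retries
  writer required, float32 -> float32: reader weight maps from writer weight
  writer required, string -> string: reader phone maps from writer phone
  leftover writer field: height
  rule R3 violated at city
  => 1 violation(s): forward is BREAKING for Account

backward: BREAKING [(city, R3)]; forward: BREAKING [(city, R3)]
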